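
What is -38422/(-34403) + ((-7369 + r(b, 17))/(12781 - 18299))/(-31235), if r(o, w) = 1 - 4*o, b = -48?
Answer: 3310983280066/2964759888095 ≈ 1.1168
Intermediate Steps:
-38422/(-34403) + ((-7369 + r(b, 17))/(12781 - 18299))/(-31235) = -38422/(-34403) + ((-7369 + (1 - 4*(-48)))/(12781 - 18299))/(-31235) = -38422*(-1/34403) + ((-7369 + (1 + 192))/(-5518))*(-1/31235) = 38422/34403 + ((-7369 + 193)*(-1/5518))*(-1/31235) = 38422/34403 - 7176*(-1/5518)*(-1/31235) = 38422/34403 + (3588/2759)*(-1/31235) = 38422/34403 - 3588/86177365 = 3310983280066/2964759888095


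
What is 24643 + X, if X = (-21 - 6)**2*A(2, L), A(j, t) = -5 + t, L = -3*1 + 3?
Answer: 20998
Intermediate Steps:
L = 0 (L = -3 + 3 = 0)
X = -3645 (X = (-21 - 6)**2*(-5 + 0) = (-27)**2*(-5) = 729*(-5) = -3645)
24643 + X = 24643 - 3645 = 20998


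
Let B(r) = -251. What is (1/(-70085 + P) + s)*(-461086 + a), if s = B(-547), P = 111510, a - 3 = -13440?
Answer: 4933935459502/41425 ≈ 1.1911e+8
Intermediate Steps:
a = -13437 (a = 3 - 13440 = -13437)
s = -251
(1/(-70085 + P) + s)*(-461086 + a) = (1/(-70085 + 111510) - 251)*(-461086 - 13437) = (1/41425 - 251)*(-474523) = -10397674/41425*(-474523) = 4933935459502/41425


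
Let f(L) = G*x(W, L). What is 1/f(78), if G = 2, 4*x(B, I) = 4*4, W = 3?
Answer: ⅛ ≈ 0.12500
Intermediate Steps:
x(B, I) = 4 (x(B, I) = (4*4)/4 = (¼)*16 = 4)
f(L) = 8 (f(L) = 2*4 = 8)
1/f(78) = 1/8 = ⅛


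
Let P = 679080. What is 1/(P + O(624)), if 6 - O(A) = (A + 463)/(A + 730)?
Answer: 1354/919481357 ≈ 1.4726e-6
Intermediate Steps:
O(A) = 6 - (463 + A)/(730 + A) (O(A) = 6 - (A + 463)/(A + 730) = 6 - (463 + A)/(730 + A))
1/(P + O(624)) = 1/(679080 + (3917 + 5*624)/(730 + 624)) = 1/(679080 + (3917 + 3120)/1354) = 1/(679080 + (1/1354)*7037) = 1/(679080 + 7037/1354) = 1/(919481357/1354) = 1354/919481357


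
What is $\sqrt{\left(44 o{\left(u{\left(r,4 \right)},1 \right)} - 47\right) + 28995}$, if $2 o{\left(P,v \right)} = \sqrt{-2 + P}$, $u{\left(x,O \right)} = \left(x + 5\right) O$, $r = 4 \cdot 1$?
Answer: $\sqrt{28948 + 22 \sqrt{34}} \approx 170.52$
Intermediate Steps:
$r = 4$
$u{\left(x,O \right)} = O \left(5 + x\right)$ ($u{\left(x,O \right)} = \left(5 + x\right) O = O \left(5 + x\right)$)
$o{\left(P,v \right)} = \frac{\sqrt{-2 + P}}{2}$
$\sqrt{\left(44 o{\left(u{\left(r,4 \right)},1 \right)} - 47\right) + 28995} = \sqrt{\left(44 \frac{\sqrt{-2 + 4 \left(5 + 4\right)}}{2} - 47\right) + 28995} = \sqrt{\left(44 \frac{\sqrt{-2 + 4 \cdot 9}}{2} - 47\right) + 28995} = \sqrt{\left(44 \frac{\sqrt{-2 + 36}}{2} - 47\right) + 28995} = \sqrt{\left(44 \frac{\sqrt{34}}{2} - 47\right) + 28995} = \sqrt{\left(22 \sqrt{34} - 47\right) + 28995} = \sqrt{\left(-47 + 22 \sqrt{34}\right) + 28995} = \sqrt{28948 + 22 \sqrt{34}}$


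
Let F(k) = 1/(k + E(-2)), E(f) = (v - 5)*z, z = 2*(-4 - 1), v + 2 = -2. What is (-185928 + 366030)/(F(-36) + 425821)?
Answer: 748116/1768795 ≈ 0.42295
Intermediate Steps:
v = -4 (v = -2 - 2 = -4)
z = -10 (z = 2*(-5) = -10)
E(f) = 90 (E(f) = (-4 - 5)*(-10) = -9*(-10) = 90)
F(k) = 1/(90 + k) (F(k) = 1/(k + 90) = 1/(90 + k))
(-185928 + 366030)/(F(-36) + 425821) = (-185928 + 366030)/(1/(90 - 36) + 425821) = 180102/(1/54 + 425821) = 180102/(22994335/54) = 180102*(54/22994335) = 748116/1768795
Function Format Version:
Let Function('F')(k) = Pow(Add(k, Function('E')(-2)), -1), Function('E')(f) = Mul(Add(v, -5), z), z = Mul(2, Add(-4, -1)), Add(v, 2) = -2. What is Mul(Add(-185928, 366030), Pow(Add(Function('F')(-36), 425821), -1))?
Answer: Rational(748116, 1768795) ≈ 0.42295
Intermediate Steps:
v = -4 (v = Add(-2, -2) = -4)
z = -10 (z = Mul(2, -5) = -10)
Function('E')(f) = 90 (Function('E')(f) = Mul(Add(-4, -5), -10) = Mul(-9, -10) = 90)
Function('F')(k) = Pow(Add(90, k), -1) (Function('F')(k) = Pow(Add(k, 90), -1) = Pow(Add(90, k), -1))
Mul(Add(-185928, 366030), Pow(Add(Function('F')(-36), 425821), -1)) = Mul(Add(-185928, 366030), Pow(Add(Pow(Add(90, -36), -1), 425821), -1)) = Mul(180102, Pow(Add(Pow(54, -1), 425821), -1)) = Mul(180102, Pow(Add(Rational(1, 54), 425821), -1)) = Mul(180102, Pow(Rational(22994335, 54), -1)) = Mul(180102, Rational(54, 22994335)) = Rational(748116, 1768795)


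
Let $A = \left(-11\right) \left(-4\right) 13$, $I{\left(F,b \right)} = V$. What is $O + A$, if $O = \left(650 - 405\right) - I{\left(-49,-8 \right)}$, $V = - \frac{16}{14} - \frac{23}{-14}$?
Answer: $\frac{1633}{2} \approx 816.5$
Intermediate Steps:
$V = \frac{1}{2}$ ($V = \left(-16\right) \frac{1}{14} - - \frac{23}{14} = - \frac{8}{7} + \frac{23}{14} = \frac{1}{2} \approx 0.5$)
$I{\left(F,b \right)} = \frac{1}{2}$
$O = \frac{489}{2}$ ($O = \left(650 - 405\right) - \frac{1}{2} = 245 - \frac{1}{2} = \frac{489}{2} \approx 244.5$)
$A = 572$ ($A = 44 \cdot 13 = 572$)
$O + A = \frac{489}{2} + 572 = \frac{1633}{2}$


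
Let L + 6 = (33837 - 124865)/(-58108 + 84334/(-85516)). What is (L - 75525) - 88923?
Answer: -408602468218850/2484624031 ≈ -1.6445e+5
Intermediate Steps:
L = -11015568962/2484624031 (L = -6 + (33837 - 124865)/(-58108 + 84334/(-85516)) = -6 - 91028/(-58108 + 84334*(-1/85516)) = -6 - 91028/(-58108 - 42167/42758) = -6 - 91028/(-2484624031/42758) = -6 - 91028*(-42758/2484624031) = -6 + 3892175224/2484624031 = -11015568962/2484624031 ≈ -4.4335)
(L - 75525) - 88923 = (-11015568962/2484624031 - 75525) - 88923 = -187662245510237/2484624031 - 88923 = -408602468218850/2484624031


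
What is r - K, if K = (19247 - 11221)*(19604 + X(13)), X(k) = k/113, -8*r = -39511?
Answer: -142233270377/904 ≈ -1.5734e+8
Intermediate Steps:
r = 39511/8 (r = -1/8*(-39511) = 39511/8 ≈ 4938.9)
X(k) = k/113 (X(k) = k*(1/113) = k/113)
K = 17779716890/113 (K = (19247 - 11221)*(19604 + (1/113)*13) = 8026*(19604 + 13/113) = 8026*(2215265/113) = 17779716890/113 ≈ 1.5734e+8)
r - K = 39511/8 - 1*17779716890/113 = 39511/8 - 17779716890/113 = -142233270377/904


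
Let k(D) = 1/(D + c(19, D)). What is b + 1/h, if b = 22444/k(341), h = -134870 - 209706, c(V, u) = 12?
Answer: 2729983301631/344576 ≈ 7.9227e+6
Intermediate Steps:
h = -344576
k(D) = 1/(12 + D) (k(D) = 1/(D + 12) = 1/(12 + D))
b = 7922732 (b = 22444/(1/(12 + 341)) = 22444/(1/353) = 22444*353 = 7922732)
b + 1/h = 7922732 + 1/(-344576) = 7922732 - 1/344576 = 2729983301631/344576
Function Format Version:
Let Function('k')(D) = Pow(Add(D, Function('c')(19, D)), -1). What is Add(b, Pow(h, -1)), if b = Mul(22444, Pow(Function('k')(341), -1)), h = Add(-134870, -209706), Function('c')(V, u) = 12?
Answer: Rational(2729983301631, 344576) ≈ 7.9227e+6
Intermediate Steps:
h = -344576
Function('k')(D) = Pow(Add(12, D), -1) (Function('k')(D) = Pow(Add(D, 12), -1) = Pow(Add(12, D), -1))
b = 7922732 (b = Mul(22444, Pow(Pow(Add(12, 341), -1), -1)) = Mul(22444, Pow(Pow(353, -1), -1)) = Mul(22444, Pow(Rational(1, 353), -1)) = Mul(22444, 353) = 7922732)
Add(b, Pow(h, -1)) = Add(7922732, Pow(-344576, -1)) = Add(7922732, Rational(-1, 344576)) = Rational(2729983301631, 344576)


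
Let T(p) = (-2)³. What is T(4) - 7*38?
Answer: -274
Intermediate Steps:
T(p) = -8
T(4) - 7*38 = -8 - 7*38 = -8 - 266 = -274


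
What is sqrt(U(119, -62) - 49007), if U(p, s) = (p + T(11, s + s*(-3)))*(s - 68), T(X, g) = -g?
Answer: 9*I*sqrt(597) ≈ 219.9*I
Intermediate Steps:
U(p, s) = (-68 + s)*(p + 2*s) (U(p, s) = (p - (s + s*(-3)))*(s - 68) = (p - (s - 3*s))*(-68 + s) = (p - (-2)*s)*(-68 + s) = (p + 2*s)*(-68 + s) = (-68 + s)*(p + 2*s))
sqrt(U(119, -62) - 49007) = sqrt((-136*(-62) - 68*119 + 2*(-62)**2 + 119*(-62)) - 49007) = sqrt((8432 - 8092 + 2*3844 - 7378) - 49007) = sqrt((8432 - 8092 + 7688 - 7378) - 49007) = sqrt(650 - 49007) = sqrt(-48357) = 9*I*sqrt(597)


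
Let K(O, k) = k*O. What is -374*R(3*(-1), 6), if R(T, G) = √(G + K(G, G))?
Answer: -374*√42 ≈ -2423.8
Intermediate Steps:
K(O, k) = O*k
R(T, G) = √(G + G²) (R(T, G) = √(G + G*G) = √(G + G²))
-374*R(3*(-1), 6) = -374*√6*√(1 + 6) = -374*√42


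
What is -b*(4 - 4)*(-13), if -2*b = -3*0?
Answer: 0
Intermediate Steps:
b = 0 (b = -(-3)*0/2 = -1/2*0 = 0)
-b*(4 - 4)*(-13) = -0*(4 - 4)*(-13) = -0*0*(-13) = -1*0*(-13) = 0*(-13) = 0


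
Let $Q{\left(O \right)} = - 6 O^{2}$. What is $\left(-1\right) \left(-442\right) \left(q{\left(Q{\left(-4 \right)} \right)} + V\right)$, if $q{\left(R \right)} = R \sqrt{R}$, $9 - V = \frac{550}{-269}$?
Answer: $\frac{1313182}{269} - 169728 i \sqrt{6} \approx 4881.7 - 4.1575 \cdot 10^{5} i$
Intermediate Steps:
$V = \frac{2971}{269}$ ($V = 9 - \frac{550}{-269} = 9 - 550 \left(- \frac{1}{269}\right) = 9 - - \frac{550}{269} = 9 + \frac{550}{269} = \frac{2971}{269} \approx 11.045$)
$q{\left(R \right)} = R^{\frac{3}{2}}$
$\left(-1\right) \left(-442\right) \left(q{\left(Q{\left(-4 \right)} \right)} + V\right) = \left(-1\right) \left(-442\right) \left(\left(- 6 \left(-4\right)^{2}\right)^{\frac{3}{2}} + \frac{2971}{269}\right) = 442 \left(\left(\left(-6\right) 16\right)^{\frac{3}{2}} + \frac{2971}{269}\right) = 442 \left(\left(-96\right)^{\frac{3}{2}} + \frac{2971}{269}\right) = 442 \left(- 384 i \sqrt{6} + \frac{2971}{269}\right) = 442 \left(\frac{2971}{269} - 384 i \sqrt{6}\right) = \frac{1313182}{269} - 169728 i \sqrt{6}$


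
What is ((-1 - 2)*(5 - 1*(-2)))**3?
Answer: -9261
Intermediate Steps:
((-1 - 2)*(5 - 1*(-2)))**3 = (-3*(5 + 2))**3 = (-3*7)**3 = (-21)**3 = -9261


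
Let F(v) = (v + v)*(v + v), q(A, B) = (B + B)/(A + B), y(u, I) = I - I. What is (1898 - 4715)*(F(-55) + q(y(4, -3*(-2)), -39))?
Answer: -34091334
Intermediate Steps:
y(u, I) = 0
q(A, B) = 2*B/(A + B) (q(A, B) = (2*B)/(A + B) = 2*B/(A + B))
F(v) = 4*v² (F(v) = (2*v)*(2*v) = 4*v²)
(1898 - 4715)*(F(-55) + q(y(4, -3*(-2)), -39)) = (1898 - 4715)*(4*(-55)² + 2*(-39)/(0 - 39)) = -2817*(4*3025 + 2*(-39)/(-39)) = -2817*(12100 + 2*(-39)*(-1/39)) = -2817*(12100 + 2) = -2817*12102 = -34091334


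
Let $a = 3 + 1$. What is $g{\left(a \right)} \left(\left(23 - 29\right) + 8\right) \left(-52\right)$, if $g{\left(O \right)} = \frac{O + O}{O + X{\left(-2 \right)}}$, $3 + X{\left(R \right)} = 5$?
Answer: $- \frac{416}{3} \approx -138.67$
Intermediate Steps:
$X{\left(R \right)} = 2$ ($X{\left(R \right)} = -3 + 5 = 2$)
$a = 4$
$g{\left(O \right)} = \frac{2 O}{2 + O}$ ($g{\left(O \right)} = \frac{O + O}{O + 2} = \frac{2 O}{2 + O}$)
$g{\left(a \right)} \left(\left(23 - 29\right) + 8\right) \left(-52\right) = 2 \cdot 4 \frac{1}{2 + 4} \left(\left(23 - 29\right) + 8\right) \left(-52\right) = 2 \cdot 4 \cdot \frac{1}{6} \left(-6 + 8\right) \left(-52\right) = 2 \cdot 4 \cdot \frac{1}{6} \cdot 2 \left(-52\right) = \frac{4}{3} \cdot 2 \left(-52\right) = \frac{8}{3} \left(-52\right) = - \frac{416}{3}$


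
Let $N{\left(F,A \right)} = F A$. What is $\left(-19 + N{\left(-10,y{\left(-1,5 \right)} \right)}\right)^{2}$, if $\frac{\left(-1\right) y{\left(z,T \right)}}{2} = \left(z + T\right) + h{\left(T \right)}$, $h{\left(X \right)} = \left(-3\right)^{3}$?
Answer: $229441$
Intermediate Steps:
$h{\left(X \right)} = -27$
$y{\left(z,T \right)} = 54 - 2 T - 2 z$ ($y{\left(z,T \right)} = - 2 \left(\left(z + T\right) - 27\right) = - 2 \left(\left(T + z\right) - 27\right) = - 2 \left(-27 + T + z\right) = 54 - 2 T - 2 z$)
$N{\left(F,A \right)} = A F$
$\left(-19 + N{\left(-10,y{\left(-1,5 \right)} \right)}\right)^{2} = \left(-19 + \left(54 - 10 - -2\right) \left(-10\right)\right)^{2} = \left(-19 + \left(54 - 10 + 2\right) \left(-10\right)\right)^{2} = \left(-19 + 46 \left(-10\right)\right)^{2} = \left(-19 - 460\right)^{2} = \left(-479\right)^{2} = 229441$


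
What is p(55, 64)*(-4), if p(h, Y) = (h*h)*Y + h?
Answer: -774620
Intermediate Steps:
p(h, Y) = h + Y*h² (p(h, Y) = h²*Y + h = Y*h² + h = h + Y*h²)
p(55, 64)*(-4) = (55*(1 + 64*55))*(-4) = (55*(1 + 3520))*(-4) = (55*3521)*(-4) = 193655*(-4) = -774620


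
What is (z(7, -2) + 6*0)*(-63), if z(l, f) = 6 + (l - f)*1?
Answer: -945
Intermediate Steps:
z(l, f) = 6 + l - f (z(l, f) = 6 + (l - f) = 6 + l - f)
(z(7, -2) + 6*0)*(-63) = ((6 + 7 - 1*(-2)) + 6*0)*(-63) = ((6 + 7 + 2) + 0)*(-63) = (15 + 0)*(-63) = 15*(-63) = -945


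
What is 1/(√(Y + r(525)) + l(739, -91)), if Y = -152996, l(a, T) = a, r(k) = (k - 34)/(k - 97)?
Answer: 316292/299221585 - 2*I*√7006552279/299221585 ≈ 0.001057 - 0.00055949*I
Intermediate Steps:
r(k) = (-34 + k)/(-97 + k)
1/(√(Y + r(525)) + l(739, -91)) = 1/(√(-152996 + (-34 + 525)/(-97 + 525)) + 739) = 1/(√(-152996 + 491/428) + 739) = 1/(√(-65481797/428) + 739) = 1/(I*√7006552279/214 + 739) = 1/(739 + I*√7006552279/214)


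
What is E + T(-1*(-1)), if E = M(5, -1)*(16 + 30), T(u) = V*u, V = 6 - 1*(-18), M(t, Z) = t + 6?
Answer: 530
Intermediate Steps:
M(t, Z) = 6 + t
V = 24 (V = 6 + 18 = 24)
T(u) = 24*u
E = 506 (E = (6 + 5)*(16 + 30) = 11*46 = 506)
E + T(-1*(-1)) = 506 + 24*(-1*(-1)) = 506 + 24*1 = 506 + 24 = 530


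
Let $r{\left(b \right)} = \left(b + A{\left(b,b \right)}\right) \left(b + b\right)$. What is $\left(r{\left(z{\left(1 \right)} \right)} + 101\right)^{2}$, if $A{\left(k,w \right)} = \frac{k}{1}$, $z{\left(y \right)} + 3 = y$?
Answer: $13689$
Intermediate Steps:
$z{\left(y \right)} = -3 + y$
$A{\left(k,w \right)} = k$ ($A{\left(k,w \right)} = k 1 = k$)
$r{\left(b \right)} = 4 b^{2}$ ($r{\left(b \right)} = \left(b + b\right) \left(b + b\right) = 2 b 2 b = 4 b^{2}$)
$\left(r{\left(z{\left(1 \right)} \right)} + 101\right)^{2} = \left(4 \left(-3 + 1\right)^{2} + 101\right)^{2} = \left(4 \left(-2\right)^{2} + 101\right)^{2} = \left(4 \cdot 4 + 101\right)^{2} = \left(16 + 101\right)^{2} = 117^{2} = 13689$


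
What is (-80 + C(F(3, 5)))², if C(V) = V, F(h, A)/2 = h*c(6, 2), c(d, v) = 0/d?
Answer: 6400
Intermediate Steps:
c(d, v) = 0
F(h, A) = 0 (F(h, A) = 2*(h*0) = 2*0 = 0)
(-80 + C(F(3, 5)))² = (-80 + 0)² = (-80)² = 6400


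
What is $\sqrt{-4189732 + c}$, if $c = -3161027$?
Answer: $3 i \sqrt{816751} \approx 2711.2 i$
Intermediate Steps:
$\sqrt{-4189732 + c} = \sqrt{-4189732 - 3161027} = \sqrt{-7350759} = 3 i \sqrt{816751}$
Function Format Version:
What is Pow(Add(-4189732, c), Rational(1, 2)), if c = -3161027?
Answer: Mul(3, I, Pow(816751, Rational(1, 2))) ≈ Mul(2711.2, I)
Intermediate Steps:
Pow(Add(-4189732, c), Rational(1, 2)) = Pow(Add(-4189732, -3161027), Rational(1, 2)) = Pow(-7350759, Rational(1, 2)) = Mul(3, I, Pow(816751, Rational(1, 2)))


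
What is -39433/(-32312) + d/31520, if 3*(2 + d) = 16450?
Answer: 33282211/23870490 ≈ 1.3943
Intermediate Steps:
d = 16444/3 (d = -2 + (1/3)*16450 = -2 + 16450/3 = 16444/3 ≈ 5481.3)
-39433/(-32312) + d/31520 = -39433/(-32312) + (16444/3)/31520 = -39433*(-1/32312) + (16444/3)*(1/31520) = 39433/32312 + 4111/23640 = 33282211/23870490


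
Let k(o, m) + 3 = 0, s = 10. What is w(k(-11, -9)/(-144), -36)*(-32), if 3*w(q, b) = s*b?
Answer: 3840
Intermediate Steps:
k(o, m) = -3 (k(o, m) = -3 + 0 = -3)
w(q, b) = 10*b/3 (w(q, b) = (10*b)/3 = 10*b/3)
w(k(-11, -9)/(-144), -36)*(-32) = ((10/3)*(-36))*(-32) = -120*(-32) = 3840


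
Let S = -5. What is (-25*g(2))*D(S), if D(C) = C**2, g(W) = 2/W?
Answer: -625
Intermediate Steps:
(-25*g(2))*D(S) = -50/2*(-5)**2 = -50/2*25 = -25*1*25 = -25*25 = -625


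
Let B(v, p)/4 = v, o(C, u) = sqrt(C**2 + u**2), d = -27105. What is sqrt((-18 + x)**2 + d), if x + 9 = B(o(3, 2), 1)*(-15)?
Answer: 2*sqrt(5106 + 810*sqrt(13)) ≈ 179.18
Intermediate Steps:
B(v, p) = 4*v
x = -9 - 60*sqrt(13) (x = -9 + (4*sqrt(3**2 + 2**2))*(-15) = -9 + (4*sqrt(9 + 4))*(-15) = -9 + (4*sqrt(13))*(-15) = -9 - 60*sqrt(13) ≈ -225.33)
sqrt((-18 + x)**2 + d) = sqrt((-18 + (-9 - 60*sqrt(13)))**2 - 27105) = sqrt((-27 - 60*sqrt(13))**2 - 27105) = sqrt(-27105 + (-27 - 60*sqrt(13))**2)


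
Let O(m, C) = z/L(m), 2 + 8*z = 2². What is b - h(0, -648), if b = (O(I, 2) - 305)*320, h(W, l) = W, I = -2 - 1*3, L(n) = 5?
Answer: -97584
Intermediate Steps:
z = ¼ (z = -¼ + (⅛)*2² = -¼ + (⅛)*4 = -¼ + ½ = ¼ ≈ 0.25000)
I = -5 (I = -2 - 3 = -5)
O(m, C) = 1/20 (O(m, C) = (¼)/5 = (¼)*(⅕) = 1/20)
b = -97584 (b = (1/20 - 305)*320 = -6099/20*320 = -97584)
b - h(0, -648) = -97584 - 1*0 = -97584 + 0 = -97584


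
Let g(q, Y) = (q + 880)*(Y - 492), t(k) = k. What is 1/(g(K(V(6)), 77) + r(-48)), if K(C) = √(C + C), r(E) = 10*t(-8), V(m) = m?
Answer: -6088/2223790195 + 83*√3/13342741170 ≈ -2.7269e-6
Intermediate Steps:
r(E) = -80 (r(E) = 10*(-8) = -80)
K(C) = √2*√C (K(C) = √(2*C) = √2*√C)
g(q, Y) = (-492 + Y)*(880 + q) (g(q, Y) = (880 + q)*(-492 + Y) = (-492 + Y)*(880 + q))
1/(g(K(V(6)), 77) + r(-48)) = 1/((-432960 - 492*√2*√6 + 880*77 + 77*(√2*√6)) - 80) = 1/((-432960 - 984*√3 + 67760 + 77*(2*√3)) - 80) = 1/((-432960 - 984*√3 + 67760 + 154*√3) - 80) = 1/((-365200 - 830*√3) - 80) = 1/(-365280 - 830*√3)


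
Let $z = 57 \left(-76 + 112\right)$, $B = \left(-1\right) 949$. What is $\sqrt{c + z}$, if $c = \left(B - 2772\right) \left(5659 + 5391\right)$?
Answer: $i \sqrt{41114998} \approx 6412.1 i$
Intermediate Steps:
$B = -949$
$z = 2052$ ($z = 57 \cdot 36 = 2052$)
$c = -41117050$ ($c = \left(-949 - 2772\right) \left(5659 + 5391\right) = \left(-3721\right) 11050 = -41117050$)
$\sqrt{c + z} = \sqrt{-41117050 + 2052} = \sqrt{-41114998} = i \sqrt{41114998}$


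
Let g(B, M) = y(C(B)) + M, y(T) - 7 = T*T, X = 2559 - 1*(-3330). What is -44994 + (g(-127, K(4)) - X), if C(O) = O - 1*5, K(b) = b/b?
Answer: -33451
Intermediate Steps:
X = 5889 (X = 2559 + 3330 = 5889)
K(b) = 1
C(O) = -5 + O (C(O) = O - 5 = -5 + O)
y(T) = 7 + T**2 (y(T) = 7 + T*T = 7 + T**2)
g(B, M) = 7 + M + (-5 + B)**2 (g(B, M) = (7 + (-5 + B)**2) + M = 7 + M + (-5 + B)**2)
-44994 + (g(-127, K(4)) - X) = -44994 + ((7 + 1 + (-5 - 127)**2) - 1*5889) = -44994 + ((7 + 1 + (-132)**2) - 5889) = -44994 + ((7 + 1 + 17424) - 5889) = -44994 + (17432 - 5889) = -44994 + 11543 = -33451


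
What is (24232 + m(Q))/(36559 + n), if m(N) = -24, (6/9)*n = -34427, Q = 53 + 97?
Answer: -48416/30163 ≈ -1.6051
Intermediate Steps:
Q = 150
n = -103281/2 (n = (3/2)*(-34427) = -103281/2 ≈ -51641.)
(24232 + m(Q))/(36559 + n) = (24232 - 24)/(36559 - 103281/2) = 24208/(-30163/2) = 24208*(-2/30163) = -48416/30163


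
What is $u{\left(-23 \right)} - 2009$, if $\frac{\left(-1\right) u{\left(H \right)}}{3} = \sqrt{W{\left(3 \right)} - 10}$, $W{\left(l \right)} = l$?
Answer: $-2009 - 3 i \sqrt{7} \approx -2009.0 - 7.9373 i$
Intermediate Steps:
$u{\left(H \right)} = - 3 i \sqrt{7}$ ($u{\left(H \right)} = - 3 \sqrt{3 - 10} = - 3 \sqrt{-7} = - 3 i \sqrt{7}$)
$u{\left(-23 \right)} - 2009 = - 3 i \sqrt{7} - 2009 = -2009 - 3 i \sqrt{7}$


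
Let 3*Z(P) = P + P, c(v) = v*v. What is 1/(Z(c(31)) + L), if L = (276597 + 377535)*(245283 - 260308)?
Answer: -3/29484997978 ≈ -1.0175e-10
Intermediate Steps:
c(v) = v**2
Z(P) = 2*P/3 (Z(P) = (P + P)/3 = (2*P)/3 = 2*P/3)
L = -9828333300 (L = 654132*(-15025) = -9828333300)
1/(Z(c(31)) + L) = 1/((2/3)*31**2 - 9828333300) = 1/((2/3)*961 - 9828333300) = 1/(1922/3 - 9828333300) = 1/(-29484997978/3) = -3/29484997978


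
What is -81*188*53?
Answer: -807084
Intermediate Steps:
-81*188*53 = -15228*53 = -807084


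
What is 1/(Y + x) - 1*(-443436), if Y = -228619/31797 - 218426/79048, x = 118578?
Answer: 66076290125565143640/149009755915867 ≈ 4.4344e+5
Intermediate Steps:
Y = -12508583117/1256744628 (Y = -228619*1/31797 - 218426*1/79048 = -228619/31797 - 109213/39524 = -12508583117/1256744628 ≈ -9.9532)
1/(Y + x) - 1*(-443436) = 1/(-12508583117/1256744628 + 118578) - 1*(-443436) = 1/(149009755915867/1256744628) + 443436 = 1256744628/149009755915867 + 443436 = 66076290125565143640/149009755915867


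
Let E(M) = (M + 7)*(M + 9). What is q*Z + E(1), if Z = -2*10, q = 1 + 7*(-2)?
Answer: 340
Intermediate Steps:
q = -13 (q = 1 - 14 = -13)
Z = -20
E(M) = (7 + M)*(9 + M)
q*Z + E(1) = -13*(-20) + (63 + 1**2 + 16*1) = 260 + (63 + 1 + 16) = 260 + 80 = 340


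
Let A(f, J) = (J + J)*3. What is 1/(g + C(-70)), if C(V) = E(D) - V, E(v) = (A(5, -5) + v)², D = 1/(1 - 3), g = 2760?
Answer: 4/15041 ≈ 0.00026594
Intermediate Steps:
A(f, J) = 6*J (A(f, J) = (2*J)*3 = 6*J)
D = -½ (D = 1/(-2) = -½ ≈ -0.50000)
E(v) = (-30 + v)² (E(v) = (6*(-5) + v)² = (-30 + v)²)
C(V) = 3721/4 - V (C(V) = (-30 - ½)² - V = (-61/2)² - V = 3721/4 - V)
1/(g + C(-70)) = 1/(2760 + (3721/4 - 1*(-70))) = 1/(2760 + (3721/4 + 70)) = 1/(2760 + 4001/4) = 1/(15041/4) = 4/15041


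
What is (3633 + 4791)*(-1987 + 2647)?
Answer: 5559840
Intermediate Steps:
(3633 + 4791)*(-1987 + 2647) = 8424*660 = 5559840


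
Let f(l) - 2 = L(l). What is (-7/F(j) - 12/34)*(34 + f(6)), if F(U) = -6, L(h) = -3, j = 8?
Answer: 913/34 ≈ 26.853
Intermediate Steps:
f(l) = -1 (f(l) = 2 - 3 = -1)
(-7/F(j) - 12/34)*(34 + f(6)) = (-7/(-6) - 12/34)*(34 - 1) = (-7*(-⅙) - 12*1/34)*33 = (7/6 - 6/17)*33 = (83/102)*33 = 913/34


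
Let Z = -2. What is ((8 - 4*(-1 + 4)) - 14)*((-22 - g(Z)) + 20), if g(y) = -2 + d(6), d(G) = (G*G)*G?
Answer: 3888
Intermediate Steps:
d(G) = G³ (d(G) = G²*G = G³)
g(y) = 214 (g(y) = -2 + 6³ = -2 + 216 = 214)
((8 - 4*(-1 + 4)) - 14)*((-22 - g(Z)) + 20) = ((8 - 4*(-1 + 4)) - 14)*((-22 - 1*214) + 20) = ((8 - 4*3) - 14)*((-22 - 214) + 20) = ((8 - 12) - 14)*(-236 + 20) = (-4 - 14)*(-216) = -18*(-216) = 3888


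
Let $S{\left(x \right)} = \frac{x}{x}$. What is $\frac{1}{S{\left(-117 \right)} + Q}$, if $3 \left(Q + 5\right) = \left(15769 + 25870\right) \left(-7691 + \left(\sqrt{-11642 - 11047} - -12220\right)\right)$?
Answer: $\frac{565749057}{35602893386771530} - \frac{374751 i \sqrt{2521}}{35602893386771530} \approx 1.5891 \cdot 10^{-8} - 5.285 \cdot 10^{-10} i$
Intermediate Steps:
$S{\left(x \right)} = 1$
$Q = \frac{188583016}{3} + 41639 i \sqrt{2521}$ ($Q = -5 + \frac{\left(15769 + 25870\right) \left(-7691 + \left(\sqrt{-11642 - 11047} - -12220\right)\right)}{3} = -5 + \frac{41639 \left(-7691 + \left(\sqrt{-22689} + 12220\right)\right)}{3} = -5 + \frac{41639 \left(-7691 + \left(3 i \sqrt{2521} + 12220\right)\right)}{3} = -5 + \frac{41639 \left(-7691 + \left(12220 + 3 i \sqrt{2521}\right)\right)}{3} = -5 + \frac{41639 \left(4529 + 3 i \sqrt{2521}\right)}{3} = -5 + \frac{188583031 + 124917 i \sqrt{2521}}{3} = -5 + \left(\frac{188583031}{3} + 41639 i \sqrt{2521}\right) = \frac{188583016}{3} + 41639 i \sqrt{2521} \approx 6.2861 \cdot 10^{7} + 2.0907 \cdot 10^{6} i$)
$\frac{1}{S{\left(-117 \right)} + Q} = \frac{1}{1 + \left(\frac{188583016}{3} + 41639 i \sqrt{2521}\right)} = \frac{1}{\frac{188583019}{3} + 41639 i \sqrt{2521}}$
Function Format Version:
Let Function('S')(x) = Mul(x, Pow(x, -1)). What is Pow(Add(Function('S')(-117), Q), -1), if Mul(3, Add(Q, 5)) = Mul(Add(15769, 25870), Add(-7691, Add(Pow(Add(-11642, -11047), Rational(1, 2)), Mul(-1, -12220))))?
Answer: Add(Rational(565749057, 35602893386771530), Mul(Rational(-374751, 35602893386771530), I, Pow(2521, Rational(1, 2)))) ≈ Add(1.5891e-8, Mul(-5.2850e-10, I))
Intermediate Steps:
Function('S')(x) = 1
Q = Add(Rational(188583016, 3), Mul(41639, I, Pow(2521, Rational(1, 2)))) (Q = Add(-5, Mul(Rational(1, 3), Mul(Add(15769, 25870), Add(-7691, Add(Pow(Add(-11642, -11047), Rational(1, 2)), Mul(-1, -12220)))))) = Add(-5, Mul(Rational(1, 3), Mul(41639, Add(-7691, Add(Pow(-22689, Rational(1, 2)), 12220))))) = Add(-5, Mul(Rational(1, 3), Mul(41639, Add(-7691, Add(Mul(3, I, Pow(2521, Rational(1, 2))), 12220))))) = Add(-5, Mul(Rational(1, 3), Mul(41639, Add(-7691, Add(12220, Mul(3, I, Pow(2521, Rational(1, 2)))))))) = Add(-5, Mul(Rational(1, 3), Mul(41639, Add(4529, Mul(3, I, Pow(2521, Rational(1, 2))))))) = Add(-5, Mul(Rational(1, 3), Add(188583031, Mul(124917, I, Pow(2521, Rational(1, 2)))))) = Add(-5, Add(Rational(188583031, 3), Mul(41639, I, Pow(2521, Rational(1, 2))))) = Add(Rational(188583016, 3), Mul(41639, I, Pow(2521, Rational(1, 2)))) ≈ Add(6.2861e+7, Mul(2.0907e+6, I)))
Pow(Add(Function('S')(-117), Q), -1) = Pow(Add(1, Add(Rational(188583016, 3), Mul(41639, I, Pow(2521, Rational(1, 2))))), -1) = Pow(Add(Rational(188583019, 3), Mul(41639, I, Pow(2521, Rational(1, 2)))), -1)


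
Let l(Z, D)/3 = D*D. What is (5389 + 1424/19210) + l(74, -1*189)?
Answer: 1081062672/9605 ≈ 1.1255e+5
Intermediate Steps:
l(Z, D) = 3*D² (l(Z, D) = 3*(D*D) = 3*D²)
(5389 + 1424/19210) + l(74, -1*189) = (5389 + 1424/19210) + 3*(-1*189)² = (5389 + 1424*(1/19210)) + 3*(-189)² = (5389 + 712/9605) + 3*35721 = 51762057/9605 + 107163 = 1081062672/9605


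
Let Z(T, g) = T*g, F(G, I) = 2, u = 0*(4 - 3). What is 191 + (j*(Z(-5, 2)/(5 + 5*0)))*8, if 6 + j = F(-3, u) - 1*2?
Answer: 287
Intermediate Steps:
u = 0 (u = 0*1 = 0)
j = -6 (j = -6 + (2 - 1*2) = -6 + (2 - 2) = -6 + 0 = -6)
191 + (j*(Z(-5, 2)/(5 + 5*0)))*8 = 191 - 6*(-5*2)/(5 + 5*0)*8 = 191 - (-60)/(5 + 0)*8 = 191 - (-60)/5*8 = 191 - 6*(-2)*8 = 191 + 12*8 = 191 + 96 = 287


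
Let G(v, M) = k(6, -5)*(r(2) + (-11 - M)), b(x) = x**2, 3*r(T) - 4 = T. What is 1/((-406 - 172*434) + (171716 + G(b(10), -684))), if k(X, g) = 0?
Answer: 1/96662 ≈ 1.0345e-5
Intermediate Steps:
r(T) = 4/3 + T/3
G(v, M) = 0 (G(v, M) = 0*((4/3 + (1/3)*2) + (-11 - M)) = 0*((4/3 + 2/3) + (-11 - M)) = 0*(2 + (-11 - M)) = 0*(-9 - M) = 0)
1/((-406 - 172*434) + (171716 + G(b(10), -684))) = 1/((-406 - 172*434) + (171716 + 0)) = 1/((-406 - 74648) + 171716) = 1/(-75054 + 171716) = 1/96662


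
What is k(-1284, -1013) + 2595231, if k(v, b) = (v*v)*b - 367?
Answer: -1667493664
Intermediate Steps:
k(v, b) = -367 + b*v**2 (k(v, b) = v**2*b - 367 = b*v**2 - 367 = -367 + b*v**2)
k(-1284, -1013) + 2595231 = (-367 - 1013*(-1284)**2) + 2595231 = (-367 - 1013*1648656) + 2595231 = (-367 - 1670088528) + 2595231 = -1670088895 + 2595231 = -1667493664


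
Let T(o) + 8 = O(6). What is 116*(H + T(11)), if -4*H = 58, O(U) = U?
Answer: -1914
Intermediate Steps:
T(o) = -2 (T(o) = -8 + 6 = -2)
H = -29/2 (H = -¼*58 = -29/2 ≈ -14.500)
116*(H + T(11)) = 116*(-29/2 - 2) = 116*(-33/2) = -1914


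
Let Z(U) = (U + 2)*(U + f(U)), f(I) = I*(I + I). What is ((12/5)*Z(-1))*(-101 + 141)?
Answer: 96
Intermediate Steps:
f(I) = 2*I² (f(I) = I*(2*I) = 2*I²)
Z(U) = (2 + U)*(U + 2*U²) (Z(U) = (U + 2)*(U + 2*U²) = (2 + U)*(U + 2*U²))
((12/5)*Z(-1))*(-101 + 141) = ((12/5)*(-(2 + 2*(-1)² + 5*(-1))))*(-101 + 141) = ((12*(⅕))*(-(2 + 2*1 - 5)))*40 = (12*(-(2 + 2 - 5))/5)*40 = (12*(-1*(-1))/5)*40 = ((12/5)*1)*40 = (12/5)*40 = 96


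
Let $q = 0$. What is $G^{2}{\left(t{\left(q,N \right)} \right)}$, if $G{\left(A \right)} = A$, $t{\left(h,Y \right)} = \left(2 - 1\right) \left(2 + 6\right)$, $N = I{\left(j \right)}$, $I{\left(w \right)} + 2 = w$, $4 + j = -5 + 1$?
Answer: $64$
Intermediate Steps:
$j = -8$ ($j = -4 + \left(-5 + 1\right) = -4 - 4 = -8$)
$I{\left(w \right)} = -2 + w$
$N = -10$ ($N = -2 - 8 = -10$)
$t{\left(h,Y \right)} = 8$ ($t{\left(h,Y \right)} = 1 \cdot 8 = 8$)
$G^{2}{\left(t{\left(q,N \right)} \right)} = 8^{2} = 64$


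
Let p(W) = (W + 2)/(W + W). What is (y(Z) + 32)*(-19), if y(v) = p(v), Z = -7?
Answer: -8607/14 ≈ -614.79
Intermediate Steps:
p(W) = (2 + W)/(2*W) (p(W) = (2 + W)/((2*W)) = (2 + W)*(1/(2*W)) = (2 + W)/(2*W))
y(v) = (2 + v)/(2*v)
(y(Z) + 32)*(-19) = ((1/2)*(2 - 7)/(-7) + 32)*(-19) = ((1/2)*(-1/7)*(-5) + 32)*(-19) = (5/14 + 32)*(-19) = (453/14)*(-19) = -8607/14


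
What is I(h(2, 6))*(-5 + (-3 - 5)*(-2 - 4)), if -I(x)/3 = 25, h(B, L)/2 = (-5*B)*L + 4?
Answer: -3225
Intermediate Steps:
h(B, L) = 8 - 10*B*L (h(B, L) = 2*((-5*B)*L + 4) = 2*(-5*B*L + 4) = 2*(4 - 5*B*L) = 8 - 10*B*L)
I(x) = -75 (I(x) = -3*25 = -75)
I(h(2, 6))*(-5 + (-3 - 5)*(-2 - 4)) = -75*(-5 + (-3 - 5)*(-2 - 4)) = -75*(-5 - 8*(-6)) = -75*(-5 + 48) = -75*43 = -3225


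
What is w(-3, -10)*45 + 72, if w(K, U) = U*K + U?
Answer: 972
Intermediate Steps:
w(K, U) = U + K*U (w(K, U) = K*U + U = U + K*U)
w(-3, -10)*45 + 72 = -10*(1 - 3)*45 + 72 = -10*(-2)*45 + 72 = 20*45 + 72 = 900 + 72 = 972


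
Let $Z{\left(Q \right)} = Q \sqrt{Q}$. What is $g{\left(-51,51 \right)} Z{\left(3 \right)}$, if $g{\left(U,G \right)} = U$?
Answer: $- 153 \sqrt{3} \approx -265.0$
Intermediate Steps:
$Z{\left(Q \right)} = Q^{\frac{3}{2}}$
$g{\left(-51,51 \right)} Z{\left(3 \right)} = - 51 \cdot 3^{\frac{3}{2}} = - 51 \cdot 3 \sqrt{3} = - 153 \sqrt{3}$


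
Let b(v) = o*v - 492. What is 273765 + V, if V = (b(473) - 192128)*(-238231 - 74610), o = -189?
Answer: 88226754062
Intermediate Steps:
b(v) = -492 - 189*v (b(v) = -189*v - 492 = -492 - 189*v)
V = 88226480297 (V = ((-492 - 189*473) - 192128)*(-238231 - 74610) = ((-492 - 89397) - 192128)*(-312841) = (-89889 - 192128)*(-312841) = -282017*(-312841) = 88226480297)
273765 + V = 273765 + 88226480297 = 88226754062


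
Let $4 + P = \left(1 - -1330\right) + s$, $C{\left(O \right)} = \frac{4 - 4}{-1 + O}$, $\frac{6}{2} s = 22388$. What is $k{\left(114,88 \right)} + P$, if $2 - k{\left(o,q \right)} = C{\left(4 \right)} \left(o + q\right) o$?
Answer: $\frac{26375}{3} \approx 8791.7$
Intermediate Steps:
$s = \frac{22388}{3}$ ($s = \frac{1}{3} \cdot 22388 = \frac{22388}{3} \approx 7462.7$)
$C{\left(O \right)} = 0$ ($C{\left(O \right)} = \frac{0}{-1 + O} = 0$)
$k{\left(o,q \right)} = 2$ ($k{\left(o,q \right)} = 2 - 0 \left(o + q\right) o = 2 - 0 o = 2 - 0 = 2 + 0 = 2$)
$P = \frac{26369}{3}$ ($P = -4 + \left(\left(1 - -1330\right) + \frac{22388}{3}\right) = -4 + \left(\left(1 + 1330\right) + \frac{22388}{3}\right) = -4 + \left(1331 + \frac{22388}{3}\right) = -4 + \frac{26381}{3} = \frac{26369}{3} \approx 8789.7$)
$k{\left(114,88 \right)} + P = 2 + \frac{26369}{3} = \frac{26375}{3}$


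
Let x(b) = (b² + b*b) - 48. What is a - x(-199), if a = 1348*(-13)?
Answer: -96678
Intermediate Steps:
a = -17524
x(b) = -48 + 2*b² (x(b) = (b² + b²) - 48 = 2*b² - 48 = -48 + 2*b²)
a - x(-199) = -17524 - (-48 + 2*(-199)²) = -17524 - (-48 + 2*39601) = -17524 - (-48 + 79202) = -17524 - 1*79154 = -17524 - 79154 = -96678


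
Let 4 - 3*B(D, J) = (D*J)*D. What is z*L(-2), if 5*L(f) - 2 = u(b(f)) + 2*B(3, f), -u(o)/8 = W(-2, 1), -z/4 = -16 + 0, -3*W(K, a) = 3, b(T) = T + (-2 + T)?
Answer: 4736/15 ≈ 315.73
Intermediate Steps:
b(T) = -2 + 2*T
W(K, a) = -1 (W(K, a) = -⅓*3 = -1)
B(D, J) = 4/3 - J*D²/3 (B(D, J) = 4/3 - D*J*D/3 = 4/3 - J*D²/3)
z = 64 (z = -4*(-16 + 0) = -4*(-16) = 64)
u(o) = 8 (u(o) = -8*(-1) = 8)
L(f) = 38/15 - 6*f/5 (L(f) = ⅖ + (8 + 2*(4/3 - ⅓*f*3²))/5 = ⅖ + (8 + 2*(4/3 - ⅓*f*9))/5 = ⅖ + (8 + 2*(4/3 - 3*f))/5 = ⅖ + (8 + (8/3 - 6*f))/5 = ⅖ + (32/3 - 6*f)/5 = ⅖ + (32/15 - 6*f/5) = 38/15 - 6*f/5)
z*L(-2) = 64*(38/15 - 6/5*(-2)) = 64*(38/15 + 12/5) = 64*(74/15) = 4736/15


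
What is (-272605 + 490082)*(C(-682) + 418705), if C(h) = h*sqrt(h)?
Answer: 91058707285 - 148319314*I*sqrt(682) ≈ 9.1059e+10 - 3.8734e+9*I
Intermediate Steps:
C(h) = h**(3/2)
(-272605 + 490082)*(C(-682) + 418705) = (-272605 + 490082)*((-682)**(3/2) + 418705) = 217477*(-682*I*sqrt(682) + 418705) = 217477*(418705 - 682*I*sqrt(682)) = 91058707285 - 148319314*I*sqrt(682)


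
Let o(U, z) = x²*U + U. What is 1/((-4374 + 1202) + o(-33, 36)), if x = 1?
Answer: -1/3238 ≈ -0.00030883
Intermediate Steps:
o(U, z) = 2*U (o(U, z) = 1²*U + U = 1*U + U = U + U = 2*U)
1/((-4374 + 1202) + o(-33, 36)) = 1/((-4374 + 1202) + 2*(-33)) = 1/(-3172 - 66) = 1/(-3238) = -1/3238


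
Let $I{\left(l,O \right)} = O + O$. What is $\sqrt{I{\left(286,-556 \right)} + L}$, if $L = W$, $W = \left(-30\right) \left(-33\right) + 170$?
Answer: $4 \sqrt{3} \approx 6.9282$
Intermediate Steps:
$W = 1160$ ($W = 990 + 170 = 1160$)
$I{\left(l,O \right)} = 2 O$
$L = 1160$
$\sqrt{I{\left(286,-556 \right)} + L} = \sqrt{2 \left(-556\right) + 1160} = \sqrt{-1112 + 1160} = \sqrt{48} = 4 \sqrt{3}$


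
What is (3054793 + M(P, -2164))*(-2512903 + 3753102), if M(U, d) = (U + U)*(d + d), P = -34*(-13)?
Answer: -956390620641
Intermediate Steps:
P = 442
M(U, d) = 4*U*d (M(U, d) = (2*U)*(2*d) = 4*U*d)
(3054793 + M(P, -2164))*(-2512903 + 3753102) = (3054793 + 4*442*(-2164))*(-2512903 + 3753102) = (3054793 - 3825952)*1240199 = -771159*1240199 = -956390620641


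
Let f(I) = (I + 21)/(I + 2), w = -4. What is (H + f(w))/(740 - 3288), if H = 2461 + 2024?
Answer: -1279/728 ≈ -1.7569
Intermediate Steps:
H = 4485
f(I) = (21 + I)/(2 + I)
(H + f(w))/(740 - 3288) = (4485 + (21 - 4)/(2 - 4))/(740 - 3288) = (4485 + 17/(-2))/(-2548) = (4485 - ½*17)*(-1/2548) = (4485 - 17/2)*(-1/2548) = (8953/2)*(-1/2548) = -1279/728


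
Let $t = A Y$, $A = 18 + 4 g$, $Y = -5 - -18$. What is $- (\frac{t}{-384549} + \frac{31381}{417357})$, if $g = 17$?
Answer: $- \frac{89929667}{1244141217} \approx -0.072283$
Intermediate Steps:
$Y = 13$ ($Y = -5 + 18 = 13$)
$A = 86$ ($A = 18 + 4 \cdot 17 = 18 + 68 = 86$)
$t = 1118$ ($t = 86 \cdot 13 = 1118$)
$- (\frac{t}{-384549} + \frac{31381}{417357}) = - (\frac{1118}{-384549} + \frac{31381}{417357}) = - (1118 \left(- \frac{1}{384549}\right) + 31381 \cdot \frac{1}{417357}) = - (- \frac{26}{8943} + \frac{31381}{417357}) = \left(-1\right) \frac{89929667}{1244141217} = - \frac{89929667}{1244141217}$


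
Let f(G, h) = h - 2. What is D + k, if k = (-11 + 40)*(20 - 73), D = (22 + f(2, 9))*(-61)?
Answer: -3306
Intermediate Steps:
f(G, h) = -2 + h
D = -1769 (D = (22 + (-2 + 9))*(-61) = (22 + 7)*(-61) = 29*(-61) = -1769)
k = -1537 (k = 29*(-53) = -1537)
D + k = -1769 - 1537 = -3306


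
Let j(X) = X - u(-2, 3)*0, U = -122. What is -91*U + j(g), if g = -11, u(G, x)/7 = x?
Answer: 11091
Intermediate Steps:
u(G, x) = 7*x
j(X) = X (j(X) = X - 7*3*0 = X - 21*0 = X - 1*0 = X + 0 = X)
-91*U + j(g) = -91*(-122) - 11 = 11102 - 11 = 11091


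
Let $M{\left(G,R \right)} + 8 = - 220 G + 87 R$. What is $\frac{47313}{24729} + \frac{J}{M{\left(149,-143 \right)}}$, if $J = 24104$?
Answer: $\frac{514617287}{372822647} \approx 1.3803$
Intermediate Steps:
$M{\left(G,R \right)} = -8 - 220 G + 87 R$ ($M{\left(G,R \right)} = -8 - \left(- 87 R + 220 G\right) = -8 - 220 G + 87 R$)
$\frac{47313}{24729} + \frac{J}{M{\left(149,-143 \right)}} = \frac{47313}{24729} + \frac{24104}{-8 - 32780 + 87 \left(-143\right)} = 47313 \cdot \frac{1}{24729} + \frac{24104}{-8 - 32780 - 12441} = \frac{15771}{8243} + \frac{24104}{-45229} = \frac{15771}{8243} + 24104 \left(- \frac{1}{45229}\right) = \frac{15771}{8243} - \frac{24104}{45229} = \frac{514617287}{372822647}$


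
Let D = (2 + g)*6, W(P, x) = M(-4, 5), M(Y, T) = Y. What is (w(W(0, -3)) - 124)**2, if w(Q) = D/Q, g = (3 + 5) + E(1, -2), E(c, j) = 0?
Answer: 19321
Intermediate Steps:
g = 8 (g = (3 + 5) + 0 = 8 + 0 = 8)
W(P, x) = -4
D = 60 (D = (2 + 8)*6 = 10*6 = 60)
w(Q) = 60/Q
(w(W(0, -3)) - 124)**2 = (60/(-4) - 124)**2 = (60*(-1/4) - 124)**2 = (-15 - 124)**2 = (-139)**2 = 19321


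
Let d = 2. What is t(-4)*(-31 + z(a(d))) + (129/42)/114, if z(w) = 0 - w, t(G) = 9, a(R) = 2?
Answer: -473969/1596 ≈ -296.97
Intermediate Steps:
z(w) = -w
t(-4)*(-31 + z(a(d))) + (129/42)/114 = 9*(-31 - 1*2) + (129/42)/114 = 9*(-31 - 2) + (129*(1/42))*(1/114) = 9*(-33) + (43/14)*(1/114) = -297 + 43/1596 = -473969/1596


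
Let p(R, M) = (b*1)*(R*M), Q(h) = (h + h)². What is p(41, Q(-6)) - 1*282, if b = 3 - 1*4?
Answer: -6186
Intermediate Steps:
Q(h) = 4*h² (Q(h) = (2*h)² = 4*h²)
b = -1 (b = 3 - 4 = -1)
p(R, M) = -M*R (p(R, M) = (-1*1)*(R*M) = -M*R)
p(41, Q(-6)) - 1*282 = -1*4*(-6)²*41 - 1*282 = -1*4*36*41 - 282 = -1*144*41 - 282 = -5904 - 282 = -6186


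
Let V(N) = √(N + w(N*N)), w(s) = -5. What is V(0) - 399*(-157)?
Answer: 62643 + I*√5 ≈ 62643.0 + 2.2361*I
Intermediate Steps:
V(N) = √(-5 + N) (V(N) = √(N - 5) = √(-5 + N))
V(0) - 399*(-157) = √(-5 + 0) - 399*(-157) = √(-5) + 62643 = I*√5 + 62643 = 62643 + I*√5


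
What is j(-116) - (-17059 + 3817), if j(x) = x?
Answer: 13126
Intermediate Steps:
j(-116) - (-17059 + 3817) = -116 - (-17059 + 3817) = -116 - 1*(-13242) = -116 + 13242 = 13126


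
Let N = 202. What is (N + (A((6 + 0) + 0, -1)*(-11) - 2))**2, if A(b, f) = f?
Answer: 44521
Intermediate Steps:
(N + (A((6 + 0) + 0, -1)*(-11) - 2))**2 = (202 + (-1*(-11) - 2))**2 = (202 + (11 - 2))**2 = (202 + 9)**2 = 211**2 = 44521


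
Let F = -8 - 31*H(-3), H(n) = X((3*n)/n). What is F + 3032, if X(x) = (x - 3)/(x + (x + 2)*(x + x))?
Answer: 3024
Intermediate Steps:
X(x) = (-3 + x)/(x + 2*x*(2 + x)) (X(x) = (-3 + x)/(x + (2 + x)*(2*x)) = (-3 + x)/(x + 2*x*(2 + x)))
H(n) = 0 (H(n) = (-3 + (3*n)/n)/((((3*n)/n))*(5 + 2*((3*n)/n))) = (-3 + 3)/(3*(5 + 2*3)) = (1/3)*0/(5 + 6) = (1/3)*0/11 = (1/3)*(1/11)*0 = 0)
F = -8 (F = -8 - 31*0 = -8 + 0 = -8)
F + 3032 = -8 + 3032 = 3024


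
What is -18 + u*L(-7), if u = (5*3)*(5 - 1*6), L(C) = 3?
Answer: -63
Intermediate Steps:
u = -15 (u = 15*(5 - 6) = 15*(-1) = -15)
-18 + u*L(-7) = -18 - 15*3 = -18 - 45 = -63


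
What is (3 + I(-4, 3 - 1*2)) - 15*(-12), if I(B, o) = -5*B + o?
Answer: 204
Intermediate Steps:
I(B, o) = o - 5*B
(3 + I(-4, 3 - 1*2)) - 15*(-12) = (3 + ((3 - 1*2) - 5*(-4))) - 15*(-12) = (3 + ((3 - 2) + 20)) + 180 = (3 + (1 + 20)) + 180 = (3 + 21) + 180 = 24 + 180 = 204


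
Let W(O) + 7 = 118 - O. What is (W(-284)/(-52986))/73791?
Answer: -395/3909889926 ≈ -1.0103e-7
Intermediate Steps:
W(O) = 111 - O (W(O) = -7 + (118 - O) = 111 - O)
(W(-284)/(-52986))/73791 = ((111 - 1*(-284))/(-52986))/73791 = ((111 + 284)*(-1/52986))*(1/73791) = (395*(-1/52986))*(1/73791) = -395/52986*1/73791 = -395/3909889926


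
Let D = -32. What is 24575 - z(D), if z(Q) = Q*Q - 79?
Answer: 23630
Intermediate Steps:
z(Q) = -79 + Q**2 (z(Q) = Q**2 - 79 = -79 + Q**2)
24575 - z(D) = 24575 - (-79 + (-32)**2) = 24575 - (-79 + 1024) = 24575 - 1*945 = 24575 - 945 = 23630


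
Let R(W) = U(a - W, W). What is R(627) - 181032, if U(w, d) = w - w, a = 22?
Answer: -181032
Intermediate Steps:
U(w, d) = 0
R(W) = 0
R(627) - 181032 = 0 - 181032 = -181032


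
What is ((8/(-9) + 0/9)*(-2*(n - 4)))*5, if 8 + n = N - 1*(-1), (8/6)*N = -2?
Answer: -1000/9 ≈ -111.11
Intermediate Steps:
N = -3/2 (N = (¾)*(-2) = -3/2 ≈ -1.5000)
n = -17/2 (n = -8 + (-3/2 - 1*(-1)) = -8 + (-3/2 + 1) = -8 - ½ = -17/2 ≈ -8.5000)
((8/(-9) + 0/9)*(-2*(n - 4)))*5 = ((8/(-9) + 0/9)*(-2*(-17/2 - 4)))*5 = ((8*(-⅑) + 0*(⅑))*(-2*(-25/2)))*5 = ((-8/9 + 0)*25)*5 = -8/9*25*5 = -200/9*5 = -1000/9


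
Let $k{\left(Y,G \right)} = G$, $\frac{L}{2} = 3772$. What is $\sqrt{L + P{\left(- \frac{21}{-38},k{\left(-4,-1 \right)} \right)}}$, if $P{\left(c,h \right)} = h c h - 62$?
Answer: $\frac{3 \sqrt{1200534}}{38} \approx 86.502$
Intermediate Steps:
$L = 7544$ ($L = 2 \cdot 3772 = 7544$)
$P{\left(c,h \right)} = -62 + c h^{2}$ ($P{\left(c,h \right)} = c h h - 62 = c h^{2} - 62 = -62 + c h^{2}$)
$\sqrt{L + P{\left(- \frac{21}{-38},k{\left(-4,-1 \right)} \right)}} = \sqrt{7544 - \left(62 - - \frac{21}{-38} \left(-1\right)^{2}\right)} = \sqrt{7544 - \left(62 - \left(-21\right) \left(- \frac{1}{38}\right) 1\right)} = \sqrt{7544 + \left(-62 + \frac{21}{38} \cdot 1\right)} = \sqrt{7544 + \left(-62 + \frac{21}{38}\right)} = \sqrt{7544 - \frac{2335}{38}} = \sqrt{\frac{284337}{38}} = \frac{3 \sqrt{1200534}}{38}$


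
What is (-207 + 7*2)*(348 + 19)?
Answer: -70831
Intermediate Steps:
(-207 + 7*2)*(348 + 19) = (-207 + 14)*367 = -193*367 = -70831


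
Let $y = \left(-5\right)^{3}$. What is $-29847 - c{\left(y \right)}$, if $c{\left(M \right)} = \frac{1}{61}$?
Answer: $- \frac{1820668}{61} \approx -29847.0$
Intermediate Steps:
$y = -125$
$c{\left(M \right)} = \frac{1}{61}$
$-29847 - c{\left(y \right)} = -29847 - \frac{1}{61} = - \frac{1820668}{61}$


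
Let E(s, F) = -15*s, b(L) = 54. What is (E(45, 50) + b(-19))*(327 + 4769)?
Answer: -3164616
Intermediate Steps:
(E(45, 50) + b(-19))*(327 + 4769) = (-15*45 + 54)*(327 + 4769) = (-675 + 54)*5096 = -621*5096 = -3164616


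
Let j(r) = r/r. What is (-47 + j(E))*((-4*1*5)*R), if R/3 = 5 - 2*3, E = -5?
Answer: -2760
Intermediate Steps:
R = -3 (R = 3*(5 - 2*3) = 3*(5 - 6) = 3*(-1) = -3)
j(r) = 1
(-47 + j(E))*((-4*1*5)*R) = (-47 + 1)*((-4*1*5)*(-3)) = -46*(-4*5)*(-3) = -(-920)*(-3) = -46*60 = -2760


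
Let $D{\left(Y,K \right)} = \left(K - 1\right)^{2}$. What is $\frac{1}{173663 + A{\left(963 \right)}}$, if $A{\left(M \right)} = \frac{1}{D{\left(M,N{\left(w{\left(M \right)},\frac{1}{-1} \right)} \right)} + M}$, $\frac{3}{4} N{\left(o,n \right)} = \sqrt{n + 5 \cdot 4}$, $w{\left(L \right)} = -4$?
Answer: $\frac{14002353298148}{2431690694851719865} - \frac{216 \sqrt{19}}{2431690694851719865} \approx 5.7583 \cdot 10^{-6}$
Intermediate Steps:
$N{\left(o,n \right)} = \frac{4 \sqrt{20 + n}}{3}$ ($N{\left(o,n \right)} = \frac{4 \sqrt{n + 5 \cdot 4}}{3} = \frac{4 \sqrt{n + 20}}{3} = \frac{4 \sqrt{20 + n}}{3}$)
$D{\left(Y,K \right)} = \left(-1 + K\right)^{2}$
$A{\left(M \right)} = \frac{1}{M + \left(-1 + \frac{4 \sqrt{19}}{3}\right)^{2}}$ ($A{\left(M \right)} = \frac{1}{\left(-1 + \frac{4 \sqrt{20 + \frac{1}{-1}}}{3}\right)^{2} + M} = \frac{1}{\left(-1 + \frac{4 \sqrt{20 - 1}}{3}\right)^{2} + M} = \frac{1}{\left(-1 + \frac{4 \sqrt{19}}{3}\right)^{2} + M} = \frac{1}{M + \left(-1 + \frac{4 \sqrt{19}}{3}\right)^{2}}$)
$\frac{1}{173663 + A{\left(963 \right)}} = \frac{1}{173663 + \frac{9}{313 - 24 \sqrt{19} + 9 \cdot 963}} = \frac{1}{173663 + \frac{9}{313 - 24 \sqrt{19} + 8667}} = \frac{1}{173663 + \frac{9}{8980 - 24 \sqrt{19}}}$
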